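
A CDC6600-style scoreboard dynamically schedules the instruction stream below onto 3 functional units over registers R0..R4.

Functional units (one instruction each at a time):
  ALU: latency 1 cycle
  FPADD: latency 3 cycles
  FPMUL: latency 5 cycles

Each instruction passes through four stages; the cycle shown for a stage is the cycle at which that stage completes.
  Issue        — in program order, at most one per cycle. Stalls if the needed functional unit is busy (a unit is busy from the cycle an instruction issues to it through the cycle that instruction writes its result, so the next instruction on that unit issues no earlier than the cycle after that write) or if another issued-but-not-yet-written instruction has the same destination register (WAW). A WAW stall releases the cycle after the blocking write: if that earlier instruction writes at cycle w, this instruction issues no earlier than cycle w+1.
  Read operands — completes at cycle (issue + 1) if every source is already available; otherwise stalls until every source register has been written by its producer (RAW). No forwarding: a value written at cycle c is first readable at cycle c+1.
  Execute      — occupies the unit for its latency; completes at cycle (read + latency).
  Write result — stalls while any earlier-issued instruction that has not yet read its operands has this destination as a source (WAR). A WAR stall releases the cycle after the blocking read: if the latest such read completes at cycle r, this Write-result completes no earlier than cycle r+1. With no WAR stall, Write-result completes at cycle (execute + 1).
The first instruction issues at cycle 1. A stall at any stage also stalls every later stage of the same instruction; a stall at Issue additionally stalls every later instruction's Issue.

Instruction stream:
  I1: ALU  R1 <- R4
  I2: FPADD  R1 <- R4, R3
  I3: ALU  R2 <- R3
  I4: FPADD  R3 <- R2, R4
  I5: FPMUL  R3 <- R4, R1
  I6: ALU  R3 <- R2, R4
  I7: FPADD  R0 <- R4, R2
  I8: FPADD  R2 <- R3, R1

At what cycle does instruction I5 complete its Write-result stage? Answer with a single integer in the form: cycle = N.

cycle = 24

[1] I1→ALU
[2] I1 RO
[3] I1 EX
[4] I1 WR R1
[5] I2→FPADD
[6] I2 RO | I3→ALU
[7] I3 RO
[8] I3 EX
[9] I2 EX | I3 WR R2
[10] I2 WR R1
[11] I4→FPADD
[12] I4 RO
[15] I4 EX
[16] I4 WR R3
[17] I5→FPMUL
[18] I5 RO
[23] I5 EX
[24] I5 WR R3
[25] I6→ALU
[26] I6 RO | I7→FPADD
[27] I6 EX | I7 RO
[28] I6 WR R3
[30] I7 EX
[31] I7 WR R0
[32] I8→FPADD
[33] I8 RO
[36] I8 EX
[37] I8 WR R2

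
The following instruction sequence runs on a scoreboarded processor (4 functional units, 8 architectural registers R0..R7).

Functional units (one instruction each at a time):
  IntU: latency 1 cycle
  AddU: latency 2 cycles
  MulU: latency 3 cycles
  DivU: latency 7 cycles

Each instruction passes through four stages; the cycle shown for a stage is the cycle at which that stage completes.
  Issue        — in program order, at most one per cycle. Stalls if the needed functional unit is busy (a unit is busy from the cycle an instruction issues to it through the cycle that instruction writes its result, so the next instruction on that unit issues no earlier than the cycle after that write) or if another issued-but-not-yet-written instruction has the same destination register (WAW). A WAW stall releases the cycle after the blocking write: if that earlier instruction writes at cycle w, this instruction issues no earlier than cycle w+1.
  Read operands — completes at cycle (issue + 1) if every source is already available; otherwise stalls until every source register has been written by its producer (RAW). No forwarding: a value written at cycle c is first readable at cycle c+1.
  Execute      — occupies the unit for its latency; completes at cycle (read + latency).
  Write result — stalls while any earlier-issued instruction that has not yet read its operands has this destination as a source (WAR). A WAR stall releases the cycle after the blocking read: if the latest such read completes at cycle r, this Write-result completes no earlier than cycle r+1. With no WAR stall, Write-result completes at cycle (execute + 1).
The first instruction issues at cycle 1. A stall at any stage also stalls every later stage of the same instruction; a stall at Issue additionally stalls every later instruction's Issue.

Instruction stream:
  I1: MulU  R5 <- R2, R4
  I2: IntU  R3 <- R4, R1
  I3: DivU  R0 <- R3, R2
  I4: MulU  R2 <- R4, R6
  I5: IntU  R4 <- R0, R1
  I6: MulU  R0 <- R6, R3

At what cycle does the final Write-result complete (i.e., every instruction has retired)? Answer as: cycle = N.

I1: IS=1 RO=2 EX=5 WR=6
I2: IS=2 RO=3 EX=4 WR=5
I3: IS=3 RO=6 EX=13 WR=14  [RAW R3: wait I2 write@5]
I4: IS=7 RO=8 EX=11 WR=12  [struct: MulU busy until I1 writes@6]
I5: IS=8 RO=15 EX=16 WR=17  [RAW R0: wait I3 write@14]
I6: IS=15 RO=16 EX=19 WR=20  [WAW R0: wait I3 write@14]

cycle = 20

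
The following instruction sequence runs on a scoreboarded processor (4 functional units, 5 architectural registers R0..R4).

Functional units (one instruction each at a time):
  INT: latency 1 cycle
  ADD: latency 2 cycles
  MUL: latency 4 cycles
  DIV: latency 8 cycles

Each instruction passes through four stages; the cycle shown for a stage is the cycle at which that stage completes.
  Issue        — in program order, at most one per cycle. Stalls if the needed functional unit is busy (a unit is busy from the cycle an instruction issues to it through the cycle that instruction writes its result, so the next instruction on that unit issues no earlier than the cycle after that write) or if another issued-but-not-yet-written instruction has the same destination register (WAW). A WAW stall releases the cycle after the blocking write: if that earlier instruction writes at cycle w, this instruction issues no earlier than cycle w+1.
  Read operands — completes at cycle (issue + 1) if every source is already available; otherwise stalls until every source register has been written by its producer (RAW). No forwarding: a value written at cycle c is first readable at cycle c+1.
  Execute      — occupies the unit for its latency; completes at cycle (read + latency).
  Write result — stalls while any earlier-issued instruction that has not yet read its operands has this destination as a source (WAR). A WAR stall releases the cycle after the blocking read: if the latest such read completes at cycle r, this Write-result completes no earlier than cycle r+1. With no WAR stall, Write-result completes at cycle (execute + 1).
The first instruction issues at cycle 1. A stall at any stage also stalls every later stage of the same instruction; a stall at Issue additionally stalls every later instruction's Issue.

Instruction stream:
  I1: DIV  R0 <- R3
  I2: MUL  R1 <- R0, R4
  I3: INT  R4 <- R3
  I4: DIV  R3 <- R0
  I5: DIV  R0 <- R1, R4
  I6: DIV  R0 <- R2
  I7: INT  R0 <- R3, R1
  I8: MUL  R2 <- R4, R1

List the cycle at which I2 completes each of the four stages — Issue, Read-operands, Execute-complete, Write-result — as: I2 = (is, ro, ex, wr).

  I1 | 1 | 2 | 10 | 11
  I2 | 2 | 12 | 16 | 17   RAW R0: wait I1 write@11
  I3 | 3 | 4 | 5 | 13   WAR R4: wait I2 read@12
  I4 | 12 | 13 | 21 | 22   struct: DIV busy until I1 writes@11
  I5 | 23 | 24 | 32 | 33   struct: DIV busy until I4 writes@22
  I6 | 34 | 35 | 43 | 44   struct: DIV busy until I5 writes@33
  I7 | 45 | 46 | 47 | 48   WAW R0: wait I6 write@44
  I8 | 46 | 47 | 51 | 52

I2 = (2, 12, 16, 17)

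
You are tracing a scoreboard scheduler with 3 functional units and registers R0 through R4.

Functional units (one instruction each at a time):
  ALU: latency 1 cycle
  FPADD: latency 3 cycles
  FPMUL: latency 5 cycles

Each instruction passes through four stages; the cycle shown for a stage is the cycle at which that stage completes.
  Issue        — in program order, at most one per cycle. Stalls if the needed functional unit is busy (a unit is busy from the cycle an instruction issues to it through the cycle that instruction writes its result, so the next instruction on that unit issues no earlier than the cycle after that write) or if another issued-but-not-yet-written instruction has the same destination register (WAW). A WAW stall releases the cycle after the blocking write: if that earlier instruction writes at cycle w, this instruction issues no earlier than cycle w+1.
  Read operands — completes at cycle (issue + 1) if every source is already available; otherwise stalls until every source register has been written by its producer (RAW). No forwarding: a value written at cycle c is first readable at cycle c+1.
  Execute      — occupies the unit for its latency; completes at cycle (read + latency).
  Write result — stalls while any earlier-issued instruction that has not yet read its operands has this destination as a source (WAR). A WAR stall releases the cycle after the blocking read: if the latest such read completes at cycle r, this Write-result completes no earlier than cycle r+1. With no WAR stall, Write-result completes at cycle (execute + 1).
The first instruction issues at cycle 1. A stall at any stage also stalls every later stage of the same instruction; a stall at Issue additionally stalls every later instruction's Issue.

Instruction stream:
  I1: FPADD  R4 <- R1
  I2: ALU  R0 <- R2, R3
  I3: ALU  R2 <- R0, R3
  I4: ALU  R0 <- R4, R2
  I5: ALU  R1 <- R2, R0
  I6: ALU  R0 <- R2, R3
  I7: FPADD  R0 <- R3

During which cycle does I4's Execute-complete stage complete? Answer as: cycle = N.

  I1 | 1 | 2 | 5 | 6
  I2 | 2 | 3 | 4 | 5
  I3 | 6 | 7 | 8 | 9   struct: ALU busy until I2 writes@5
  I4 | 10 | 11 | 12 | 13   struct: ALU busy until I3 writes@9
  I5 | 14 | 15 | 16 | 17   struct: ALU busy until I4 writes@13
  I6 | 18 | 19 | 20 | 21   struct: ALU busy until I5 writes@17
  I7 | 22 | 23 | 26 | 27   WAW R0: wait I6 write@21

cycle = 12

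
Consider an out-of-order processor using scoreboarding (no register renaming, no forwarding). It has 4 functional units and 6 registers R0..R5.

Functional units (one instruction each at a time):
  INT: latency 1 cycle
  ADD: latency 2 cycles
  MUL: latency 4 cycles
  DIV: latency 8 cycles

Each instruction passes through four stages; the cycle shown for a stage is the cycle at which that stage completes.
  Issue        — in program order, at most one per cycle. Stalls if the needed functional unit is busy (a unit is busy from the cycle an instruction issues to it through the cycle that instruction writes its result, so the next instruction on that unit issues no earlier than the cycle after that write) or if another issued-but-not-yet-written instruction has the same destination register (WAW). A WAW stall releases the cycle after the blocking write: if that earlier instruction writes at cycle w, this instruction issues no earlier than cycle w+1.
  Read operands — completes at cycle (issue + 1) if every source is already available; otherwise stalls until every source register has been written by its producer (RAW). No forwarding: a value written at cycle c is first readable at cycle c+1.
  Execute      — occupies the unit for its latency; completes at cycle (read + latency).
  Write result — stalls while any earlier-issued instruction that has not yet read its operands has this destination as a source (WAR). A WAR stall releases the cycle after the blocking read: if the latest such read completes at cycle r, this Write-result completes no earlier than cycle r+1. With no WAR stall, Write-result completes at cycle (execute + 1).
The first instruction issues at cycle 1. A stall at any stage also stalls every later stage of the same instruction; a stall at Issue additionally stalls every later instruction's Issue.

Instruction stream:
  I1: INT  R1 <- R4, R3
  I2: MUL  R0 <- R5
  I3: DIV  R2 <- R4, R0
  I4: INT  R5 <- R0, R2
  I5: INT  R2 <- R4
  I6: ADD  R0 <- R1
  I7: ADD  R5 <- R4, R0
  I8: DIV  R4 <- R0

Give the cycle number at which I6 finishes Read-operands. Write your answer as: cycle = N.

I1: IS=1 RO=2 EX=3 WR=4
I2: IS=2 RO=3 EX=7 WR=8
I3: IS=3 RO=9 EX=17 WR=18  [RAW R0: wait I2 write@8]
I4: IS=5 RO=19 EX=20 WR=21  [struct: INT busy until I1 writes@4; RAW R2: wait I3 write@18]
I5: IS=22 RO=23 EX=24 WR=25  [struct: INT busy until I4 writes@21]
I6: IS=23 RO=24 EX=26 WR=27
I7: IS=28 RO=29 EX=31 WR=32  [struct: ADD busy until I6 writes@27]
I8: IS=29 RO=30 EX=38 WR=39

cycle = 24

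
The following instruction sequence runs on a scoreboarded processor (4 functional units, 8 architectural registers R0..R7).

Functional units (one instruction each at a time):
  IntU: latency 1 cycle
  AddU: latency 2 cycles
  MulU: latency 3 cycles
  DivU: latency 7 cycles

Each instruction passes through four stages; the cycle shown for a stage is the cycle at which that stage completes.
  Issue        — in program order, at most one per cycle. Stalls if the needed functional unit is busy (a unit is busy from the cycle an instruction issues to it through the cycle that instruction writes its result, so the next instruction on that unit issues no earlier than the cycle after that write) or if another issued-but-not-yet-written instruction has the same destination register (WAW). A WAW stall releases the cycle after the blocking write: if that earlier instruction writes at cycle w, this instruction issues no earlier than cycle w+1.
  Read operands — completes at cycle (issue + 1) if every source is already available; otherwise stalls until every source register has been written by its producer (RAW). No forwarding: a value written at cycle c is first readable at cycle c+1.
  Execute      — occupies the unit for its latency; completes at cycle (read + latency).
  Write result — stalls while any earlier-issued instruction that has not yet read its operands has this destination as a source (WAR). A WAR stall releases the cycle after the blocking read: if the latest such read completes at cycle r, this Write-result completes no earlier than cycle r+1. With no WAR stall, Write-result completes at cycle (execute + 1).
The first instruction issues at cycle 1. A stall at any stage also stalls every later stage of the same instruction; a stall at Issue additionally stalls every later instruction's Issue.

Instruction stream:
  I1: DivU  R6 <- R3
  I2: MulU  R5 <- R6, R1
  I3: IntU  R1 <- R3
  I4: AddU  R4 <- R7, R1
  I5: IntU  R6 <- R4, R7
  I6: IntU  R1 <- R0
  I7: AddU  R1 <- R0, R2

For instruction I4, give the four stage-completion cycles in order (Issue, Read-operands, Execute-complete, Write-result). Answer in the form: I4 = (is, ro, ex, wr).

I4 = (4, 13, 15, 16)

I1: IS=1 RO=2 EX=9 WR=10
I2: IS=2 RO=11 EX=14 WR=15  [RAW R6: wait I1 write@10]
I3: IS=3 RO=4 EX=5 WR=12  [WAR R1: wait I2 read@11]
I4: IS=4 RO=13 EX=15 WR=16  [RAW R1: wait I3 write@12]
I5: IS=13 RO=17 EX=18 WR=19  [struct: IntU busy until I3 writes@12; RAW R4: wait I4 write@16]
I6: IS=20 RO=21 EX=22 WR=23  [struct: IntU busy until I5 writes@19]
I7: IS=24 RO=25 EX=27 WR=28  [WAW R1: wait I6 write@23]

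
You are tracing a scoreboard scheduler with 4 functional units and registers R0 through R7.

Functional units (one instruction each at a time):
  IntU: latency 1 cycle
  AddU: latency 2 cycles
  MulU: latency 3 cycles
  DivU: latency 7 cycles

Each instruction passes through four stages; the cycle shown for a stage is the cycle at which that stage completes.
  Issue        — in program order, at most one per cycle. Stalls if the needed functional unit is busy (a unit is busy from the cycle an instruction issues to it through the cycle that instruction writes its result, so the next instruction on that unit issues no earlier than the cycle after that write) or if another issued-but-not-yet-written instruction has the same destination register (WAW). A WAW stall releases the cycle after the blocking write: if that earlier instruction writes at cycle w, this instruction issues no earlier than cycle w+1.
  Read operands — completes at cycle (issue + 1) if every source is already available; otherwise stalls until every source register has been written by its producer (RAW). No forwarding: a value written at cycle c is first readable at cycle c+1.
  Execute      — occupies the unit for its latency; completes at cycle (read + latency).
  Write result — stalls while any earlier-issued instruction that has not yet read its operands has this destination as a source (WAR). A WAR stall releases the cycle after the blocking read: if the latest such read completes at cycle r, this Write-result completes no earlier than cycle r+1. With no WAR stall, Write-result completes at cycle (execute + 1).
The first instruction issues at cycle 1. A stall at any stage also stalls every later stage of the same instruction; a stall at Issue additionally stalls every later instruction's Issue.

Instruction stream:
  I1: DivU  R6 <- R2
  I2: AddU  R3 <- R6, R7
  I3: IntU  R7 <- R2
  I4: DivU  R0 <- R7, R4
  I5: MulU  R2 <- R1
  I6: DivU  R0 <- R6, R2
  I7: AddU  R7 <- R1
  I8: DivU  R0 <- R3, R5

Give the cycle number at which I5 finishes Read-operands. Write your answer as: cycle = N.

cycle = 13

t=1  issue I1 (DivU)
t=2  I1 read-ops; issue I2 (AddU)
t=3  issue I3 (IntU)
t=4  I3 read-ops
t=5  I3 finished on IntU
t=9  I1 finished on DivU
t=10  I1→R6
t=11  I2 read-ops; issue I4 (DivU)
t=12  I3→R7; issue I5 (MulU)
t=13  I2 finished on AddU; I4 read-ops; I5 read-ops
t=14  I2→R3
t=16  I5 finished on MulU
t=17  I5→R2
t=20  I4 finished on DivU
t=21  I4→R0
t=22  issue I6 (DivU)
t=23  I6 read-ops; issue I7 (AddU)
t=24  I7 read-ops
t=26  I7 finished on AddU
t=27  I7→R7
t=30  I6 finished on DivU
t=31  I6→R0
t=32  issue I8 (DivU)
t=33  I8 read-ops
t=40  I8 finished on DivU
t=41  I8→R0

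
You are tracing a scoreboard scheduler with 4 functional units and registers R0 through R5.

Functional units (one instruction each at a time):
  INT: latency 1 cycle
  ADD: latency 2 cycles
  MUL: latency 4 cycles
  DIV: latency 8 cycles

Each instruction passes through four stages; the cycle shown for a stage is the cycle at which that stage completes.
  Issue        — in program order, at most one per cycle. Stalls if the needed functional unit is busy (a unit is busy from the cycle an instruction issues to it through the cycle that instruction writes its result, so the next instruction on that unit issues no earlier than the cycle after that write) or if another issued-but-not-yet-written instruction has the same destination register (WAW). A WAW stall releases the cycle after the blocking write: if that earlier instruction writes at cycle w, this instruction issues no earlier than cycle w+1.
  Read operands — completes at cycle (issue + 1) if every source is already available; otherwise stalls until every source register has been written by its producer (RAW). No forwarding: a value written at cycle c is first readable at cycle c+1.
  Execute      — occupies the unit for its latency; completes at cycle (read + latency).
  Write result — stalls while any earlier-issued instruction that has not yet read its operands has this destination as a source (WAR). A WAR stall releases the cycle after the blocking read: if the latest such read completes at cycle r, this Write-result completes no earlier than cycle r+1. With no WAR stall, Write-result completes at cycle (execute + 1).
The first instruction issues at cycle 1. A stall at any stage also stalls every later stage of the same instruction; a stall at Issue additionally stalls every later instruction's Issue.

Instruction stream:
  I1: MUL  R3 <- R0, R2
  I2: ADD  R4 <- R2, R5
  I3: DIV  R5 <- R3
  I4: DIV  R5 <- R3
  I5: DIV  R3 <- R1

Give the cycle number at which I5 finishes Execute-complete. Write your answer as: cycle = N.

cycle = 38

1) issue 1, read 2, done 6, write 7
2) issue 2, read 3, done 5, write 6
3) issue 3, read 8, done 16, write 17  <RAW R3: wait I1 write@7>
4) issue 18, read 19, done 27, write 28  <struct: DIV busy until I3 writes@17>
5) issue 29, read 30, done 38, write 39  <struct: DIV busy until I4 writes@28>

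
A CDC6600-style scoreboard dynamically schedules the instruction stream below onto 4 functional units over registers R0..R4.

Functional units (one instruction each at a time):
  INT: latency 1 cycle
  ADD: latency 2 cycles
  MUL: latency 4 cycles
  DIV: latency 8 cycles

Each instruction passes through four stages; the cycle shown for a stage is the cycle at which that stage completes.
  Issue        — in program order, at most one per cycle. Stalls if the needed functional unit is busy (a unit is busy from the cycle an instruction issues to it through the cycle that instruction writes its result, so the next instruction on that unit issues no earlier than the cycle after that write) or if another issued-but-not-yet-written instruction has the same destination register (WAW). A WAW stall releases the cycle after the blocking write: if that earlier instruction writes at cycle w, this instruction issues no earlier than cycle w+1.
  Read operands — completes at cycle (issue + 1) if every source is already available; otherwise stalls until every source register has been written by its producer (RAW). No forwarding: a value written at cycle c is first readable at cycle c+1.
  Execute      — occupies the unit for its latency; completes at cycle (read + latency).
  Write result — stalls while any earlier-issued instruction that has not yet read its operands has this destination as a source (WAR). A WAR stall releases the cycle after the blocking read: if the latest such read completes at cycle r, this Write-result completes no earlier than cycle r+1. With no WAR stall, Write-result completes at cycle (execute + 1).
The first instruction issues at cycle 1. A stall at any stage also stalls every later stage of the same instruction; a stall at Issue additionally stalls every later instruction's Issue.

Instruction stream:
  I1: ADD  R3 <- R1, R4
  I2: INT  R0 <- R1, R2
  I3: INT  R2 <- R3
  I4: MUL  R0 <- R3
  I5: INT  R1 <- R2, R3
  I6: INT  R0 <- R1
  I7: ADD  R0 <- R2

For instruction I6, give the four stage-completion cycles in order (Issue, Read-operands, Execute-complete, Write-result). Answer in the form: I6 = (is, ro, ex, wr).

cycle 1: I1 dispatched to ADD
cycle 2: I1 operands ready; I2 dispatched to INT
cycle 3: I2 operands ready
cycle 4: I1 complete; I2 complete
cycle 5: R3←I1; R0←I2
cycle 6: I3 dispatched to INT
cycle 7: I3 operands ready; I4 dispatched to MUL
cycle 8: I3 complete; I4 operands ready
cycle 9: R2←I3
cycle 10: I5 dispatched to INT
cycle 11: I5 operands ready
cycle 12: I4 complete; I5 complete
cycle 13: R0←I4; R1←I5
cycle 14: I6 dispatched to INT
cycle 15: I6 operands ready
cycle 16: I6 complete
cycle 17: R0←I6
cycle 18: I7 dispatched to ADD
cycle 19: I7 operands ready
cycle 21: I7 complete
cycle 22: R0←I7

I6 = (14, 15, 16, 17)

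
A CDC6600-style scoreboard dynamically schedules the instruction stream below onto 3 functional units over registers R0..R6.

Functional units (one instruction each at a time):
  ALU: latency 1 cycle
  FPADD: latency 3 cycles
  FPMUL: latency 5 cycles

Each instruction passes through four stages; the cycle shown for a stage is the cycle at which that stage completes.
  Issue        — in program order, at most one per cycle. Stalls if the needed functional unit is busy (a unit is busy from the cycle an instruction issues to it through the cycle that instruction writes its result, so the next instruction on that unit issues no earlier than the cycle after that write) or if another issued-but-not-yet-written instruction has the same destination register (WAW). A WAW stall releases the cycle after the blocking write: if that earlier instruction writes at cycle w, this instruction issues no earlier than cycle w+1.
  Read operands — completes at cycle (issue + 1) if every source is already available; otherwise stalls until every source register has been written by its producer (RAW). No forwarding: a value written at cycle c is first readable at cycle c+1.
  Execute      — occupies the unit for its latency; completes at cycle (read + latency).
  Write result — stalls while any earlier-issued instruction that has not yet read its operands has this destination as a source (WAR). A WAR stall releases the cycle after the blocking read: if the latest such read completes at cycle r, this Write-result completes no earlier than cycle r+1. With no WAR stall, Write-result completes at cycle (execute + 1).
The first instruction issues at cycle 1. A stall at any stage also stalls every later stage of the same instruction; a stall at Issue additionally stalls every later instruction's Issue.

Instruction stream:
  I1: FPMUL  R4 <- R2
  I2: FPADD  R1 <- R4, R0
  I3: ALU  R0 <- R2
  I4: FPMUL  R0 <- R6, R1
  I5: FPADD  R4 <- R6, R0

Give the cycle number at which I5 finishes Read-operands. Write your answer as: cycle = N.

t=1  I1 issues→FPMUL
t=2  I1 reads, I2 issues→FPADD
t=3  I3 issues→ALU
t=4  I3 reads
t=5  I3 exec-done
t=7  I1 exec-done
t=8  I1 writes R4
t=9  I2 reads
t=10  I3 writes R0
t=11  I4 issues→FPMUL
t=12  I2 exec-done
t=13  I2 writes R1
t=14  I4 reads, I5 issues→FPADD
t=19  I4 exec-done
t=20  I4 writes R0
t=21  I5 reads
t=24  I5 exec-done
t=25  I5 writes R4

cycle = 21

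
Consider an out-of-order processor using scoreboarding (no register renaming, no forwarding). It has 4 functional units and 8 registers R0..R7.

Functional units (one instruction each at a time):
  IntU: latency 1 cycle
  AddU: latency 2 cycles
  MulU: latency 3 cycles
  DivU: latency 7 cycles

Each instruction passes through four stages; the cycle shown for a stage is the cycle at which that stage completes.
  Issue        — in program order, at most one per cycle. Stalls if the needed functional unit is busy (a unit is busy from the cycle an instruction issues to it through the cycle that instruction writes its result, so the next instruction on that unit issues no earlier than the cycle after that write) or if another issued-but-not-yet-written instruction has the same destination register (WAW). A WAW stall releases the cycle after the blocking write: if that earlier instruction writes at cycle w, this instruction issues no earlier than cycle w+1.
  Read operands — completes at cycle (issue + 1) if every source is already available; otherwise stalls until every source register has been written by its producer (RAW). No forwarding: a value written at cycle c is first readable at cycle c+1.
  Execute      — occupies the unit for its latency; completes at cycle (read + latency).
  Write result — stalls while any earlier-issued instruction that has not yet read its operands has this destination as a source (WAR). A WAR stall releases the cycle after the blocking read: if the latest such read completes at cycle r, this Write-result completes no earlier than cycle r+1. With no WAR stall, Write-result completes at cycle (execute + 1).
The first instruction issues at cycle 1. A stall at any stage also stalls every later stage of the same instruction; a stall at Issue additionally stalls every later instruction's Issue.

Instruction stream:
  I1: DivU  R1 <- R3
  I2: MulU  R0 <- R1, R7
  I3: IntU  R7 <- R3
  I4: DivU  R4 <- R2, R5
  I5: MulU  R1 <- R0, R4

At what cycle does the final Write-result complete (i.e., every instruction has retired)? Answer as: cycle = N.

I1  is:1  ro:2  ex:9  wr:10
I2  is:2  ro:11  ex:14  wr:15  — RAW R1: wait I1 write@10
I3  is:3  ro:4  ex:5  wr:12  — WAR R7: wait I2 read@11
I4  is:11  ro:12  ex:19  wr:20  — struct: DivU busy until I1 writes@10
I5  is:16  ro:21  ex:24  wr:25  — struct: MulU busy until I2 writes@15, RAW R4: wait I4 write@20

cycle = 25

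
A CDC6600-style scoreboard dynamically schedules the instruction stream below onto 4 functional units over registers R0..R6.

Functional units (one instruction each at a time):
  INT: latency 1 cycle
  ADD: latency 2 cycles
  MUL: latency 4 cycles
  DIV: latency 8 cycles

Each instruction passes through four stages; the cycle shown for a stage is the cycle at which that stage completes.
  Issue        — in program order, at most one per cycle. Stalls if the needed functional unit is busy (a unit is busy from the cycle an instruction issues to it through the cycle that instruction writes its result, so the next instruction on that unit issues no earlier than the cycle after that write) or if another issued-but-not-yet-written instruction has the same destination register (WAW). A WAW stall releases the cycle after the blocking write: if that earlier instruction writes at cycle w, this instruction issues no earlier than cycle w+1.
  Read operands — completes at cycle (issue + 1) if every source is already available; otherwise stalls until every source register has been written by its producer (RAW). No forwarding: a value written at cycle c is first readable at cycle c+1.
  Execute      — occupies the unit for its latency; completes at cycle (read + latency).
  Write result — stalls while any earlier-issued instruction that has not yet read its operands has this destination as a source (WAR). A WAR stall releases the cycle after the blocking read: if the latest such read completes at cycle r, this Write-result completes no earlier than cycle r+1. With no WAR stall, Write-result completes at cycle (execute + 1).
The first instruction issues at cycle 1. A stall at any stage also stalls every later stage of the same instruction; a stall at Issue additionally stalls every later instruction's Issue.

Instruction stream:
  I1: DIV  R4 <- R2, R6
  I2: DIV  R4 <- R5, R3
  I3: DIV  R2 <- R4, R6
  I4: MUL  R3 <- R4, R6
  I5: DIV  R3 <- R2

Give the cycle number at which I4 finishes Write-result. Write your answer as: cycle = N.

cycle = 30

t=1  I1→DIV
t=2  I1 RO
t=10  I1 EX
t=11  I1 WR R4
t=12  I2→DIV
t=13  I2 RO
t=21  I2 EX
t=22  I2 WR R4
t=23  I3→DIV
t=24  I3 RO · I4→MUL
t=25  I4 RO
t=29  I4 EX
t=30  I4 WR R3
t=32  I3 EX
t=33  I3 WR R2
t=34  I5→DIV
t=35  I5 RO
t=43  I5 EX
t=44  I5 WR R3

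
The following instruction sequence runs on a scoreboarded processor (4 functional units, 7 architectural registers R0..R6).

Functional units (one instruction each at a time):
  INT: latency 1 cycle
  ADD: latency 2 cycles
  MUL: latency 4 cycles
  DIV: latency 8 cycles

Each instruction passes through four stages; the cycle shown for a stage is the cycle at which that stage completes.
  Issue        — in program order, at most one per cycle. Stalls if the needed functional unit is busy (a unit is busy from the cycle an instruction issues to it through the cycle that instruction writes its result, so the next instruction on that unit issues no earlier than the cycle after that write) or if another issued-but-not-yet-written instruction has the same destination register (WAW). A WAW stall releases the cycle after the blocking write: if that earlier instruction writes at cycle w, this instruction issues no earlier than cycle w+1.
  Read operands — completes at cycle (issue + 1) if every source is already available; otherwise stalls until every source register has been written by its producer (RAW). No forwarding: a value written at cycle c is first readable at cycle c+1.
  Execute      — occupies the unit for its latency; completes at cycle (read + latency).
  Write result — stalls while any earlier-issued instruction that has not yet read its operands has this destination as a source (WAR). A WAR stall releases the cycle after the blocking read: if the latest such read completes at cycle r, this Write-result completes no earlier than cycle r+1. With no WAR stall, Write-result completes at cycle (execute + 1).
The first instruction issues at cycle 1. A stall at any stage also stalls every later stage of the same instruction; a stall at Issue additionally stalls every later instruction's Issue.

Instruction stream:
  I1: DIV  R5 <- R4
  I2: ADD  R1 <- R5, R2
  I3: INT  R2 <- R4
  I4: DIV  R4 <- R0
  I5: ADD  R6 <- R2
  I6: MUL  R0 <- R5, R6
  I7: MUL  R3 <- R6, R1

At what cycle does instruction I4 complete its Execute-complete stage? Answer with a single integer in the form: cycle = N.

cycle = 21

[I1] 1/2/10/11
[I2] 2/12/14/15  (RAW R5: wait I1 write@11)
[I3] 3/4/5/13  (WAR R2: wait I2 read@12)
[I4] 12/13/21/22  (struct: DIV busy until I1 writes@11)
[I5] 16/17/19/20  (struct: ADD busy until I2 writes@15)
[I6] 17/21/25/26  (RAW R6: wait I5 write@20)
[I7] 27/28/32/33  (struct: MUL busy until I6 writes@26)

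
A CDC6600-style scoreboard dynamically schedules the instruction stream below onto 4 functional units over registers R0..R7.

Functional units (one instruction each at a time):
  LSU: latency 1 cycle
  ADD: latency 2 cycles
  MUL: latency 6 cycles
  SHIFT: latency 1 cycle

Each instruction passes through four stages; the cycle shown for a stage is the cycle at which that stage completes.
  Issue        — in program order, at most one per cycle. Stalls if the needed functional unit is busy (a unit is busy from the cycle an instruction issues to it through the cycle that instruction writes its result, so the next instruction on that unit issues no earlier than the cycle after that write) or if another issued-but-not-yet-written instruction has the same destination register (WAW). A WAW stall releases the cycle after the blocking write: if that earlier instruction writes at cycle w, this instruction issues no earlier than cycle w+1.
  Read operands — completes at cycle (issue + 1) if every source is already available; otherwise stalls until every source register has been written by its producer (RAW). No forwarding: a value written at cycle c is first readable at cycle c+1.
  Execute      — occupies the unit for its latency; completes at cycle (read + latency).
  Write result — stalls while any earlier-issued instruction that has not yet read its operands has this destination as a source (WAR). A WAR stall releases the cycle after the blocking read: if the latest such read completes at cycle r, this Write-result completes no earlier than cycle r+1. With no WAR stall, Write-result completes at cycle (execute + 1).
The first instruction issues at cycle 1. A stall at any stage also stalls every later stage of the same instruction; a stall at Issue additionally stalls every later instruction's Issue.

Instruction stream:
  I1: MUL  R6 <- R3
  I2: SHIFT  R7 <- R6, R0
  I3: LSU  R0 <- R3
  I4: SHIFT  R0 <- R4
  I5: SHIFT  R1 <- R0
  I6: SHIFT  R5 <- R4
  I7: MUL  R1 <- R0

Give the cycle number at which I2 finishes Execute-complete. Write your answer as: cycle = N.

I1: IS=1 RO=2 EX=8 WR=9
I2: IS=2 RO=10 EX=11 WR=12  [RAW R6: wait I1 write@9]
I3: IS=3 RO=4 EX=5 WR=11  [WAR R0: wait I2 read@10]
I4: IS=13 RO=14 EX=15 WR=16  [struct: SHIFT busy until I2 writes@12]
I5: IS=17 RO=18 EX=19 WR=20  [struct: SHIFT busy until I4 writes@16]
I6: IS=21 RO=22 EX=23 WR=24  [struct: SHIFT busy until I5 writes@20]
I7: IS=22 RO=23 EX=29 WR=30

cycle = 11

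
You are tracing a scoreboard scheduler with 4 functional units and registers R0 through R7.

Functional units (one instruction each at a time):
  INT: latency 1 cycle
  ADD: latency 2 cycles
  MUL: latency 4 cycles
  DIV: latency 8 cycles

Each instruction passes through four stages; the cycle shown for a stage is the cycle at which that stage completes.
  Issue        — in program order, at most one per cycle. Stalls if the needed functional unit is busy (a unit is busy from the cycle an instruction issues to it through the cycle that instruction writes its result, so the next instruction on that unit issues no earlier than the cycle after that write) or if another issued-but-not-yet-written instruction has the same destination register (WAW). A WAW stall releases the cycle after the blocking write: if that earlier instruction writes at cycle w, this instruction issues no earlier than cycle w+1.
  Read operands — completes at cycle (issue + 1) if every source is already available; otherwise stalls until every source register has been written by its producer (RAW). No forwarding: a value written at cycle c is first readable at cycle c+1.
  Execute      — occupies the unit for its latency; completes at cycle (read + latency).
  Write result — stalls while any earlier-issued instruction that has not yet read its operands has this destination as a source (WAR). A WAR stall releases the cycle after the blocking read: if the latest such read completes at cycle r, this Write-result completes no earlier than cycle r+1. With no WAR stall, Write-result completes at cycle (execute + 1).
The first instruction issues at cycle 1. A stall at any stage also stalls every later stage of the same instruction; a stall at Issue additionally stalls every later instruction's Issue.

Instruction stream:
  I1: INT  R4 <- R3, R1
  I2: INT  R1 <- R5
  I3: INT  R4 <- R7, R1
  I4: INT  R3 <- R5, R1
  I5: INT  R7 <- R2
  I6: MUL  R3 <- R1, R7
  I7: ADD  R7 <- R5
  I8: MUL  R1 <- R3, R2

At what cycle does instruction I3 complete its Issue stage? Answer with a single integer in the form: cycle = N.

t=1  I1 dispatched to INT
t=2  I1 operands ready
t=3  I1 complete
t=4  R4←I1
t=5  I2 dispatched to INT
t=6  I2 operands ready
t=7  I2 complete
t=8  R1←I2
t=9  I3 dispatched to INT
t=10  I3 operands ready
t=11  I3 complete
t=12  R4←I3
t=13  I4 dispatched to INT
t=14  I4 operands ready
t=15  I4 complete
t=16  R3←I4
t=17  I5 dispatched to INT
t=18  I5 operands ready; I6 dispatched to MUL
t=19  I5 complete
t=20  R7←I5
t=21  I6 operands ready; I7 dispatched to ADD
t=22  I7 operands ready
t=24  I7 complete
t=25  I6 complete; R7←I7
t=26  R3←I6
t=27  I8 dispatched to MUL
t=28  I8 operands ready
t=32  I8 complete
t=33  R1←I8

cycle = 9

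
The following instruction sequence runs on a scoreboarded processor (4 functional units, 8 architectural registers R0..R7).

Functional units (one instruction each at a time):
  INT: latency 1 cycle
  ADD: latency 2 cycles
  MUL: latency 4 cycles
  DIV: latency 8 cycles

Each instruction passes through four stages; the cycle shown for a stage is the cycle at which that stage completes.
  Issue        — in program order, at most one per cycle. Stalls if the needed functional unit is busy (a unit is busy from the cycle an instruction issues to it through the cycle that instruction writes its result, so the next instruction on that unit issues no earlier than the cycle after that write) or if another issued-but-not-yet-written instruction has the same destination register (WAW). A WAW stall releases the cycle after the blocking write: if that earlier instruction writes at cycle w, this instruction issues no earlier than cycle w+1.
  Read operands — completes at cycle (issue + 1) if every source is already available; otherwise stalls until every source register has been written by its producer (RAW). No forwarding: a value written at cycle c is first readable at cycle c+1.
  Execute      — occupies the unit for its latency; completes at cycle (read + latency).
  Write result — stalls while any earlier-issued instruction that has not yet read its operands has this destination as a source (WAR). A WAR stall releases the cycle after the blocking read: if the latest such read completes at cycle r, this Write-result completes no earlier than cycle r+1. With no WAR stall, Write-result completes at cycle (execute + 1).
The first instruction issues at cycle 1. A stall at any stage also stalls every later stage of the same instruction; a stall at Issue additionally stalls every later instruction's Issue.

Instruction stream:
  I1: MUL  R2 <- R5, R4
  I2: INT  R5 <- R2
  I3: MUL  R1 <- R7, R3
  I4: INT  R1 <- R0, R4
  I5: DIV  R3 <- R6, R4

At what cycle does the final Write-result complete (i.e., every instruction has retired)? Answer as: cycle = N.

cycle = 26

  I1 | 1 | 2 | 6 | 7
  I2 | 2 | 8 | 9 | 10   RAW R2: wait I1 write@7
  I3 | 8 | 9 | 13 | 14   struct: MUL busy until I1 writes@7
  I4 | 15 | 16 | 17 | 18   WAW R1: wait I3 write@14
  I5 | 16 | 17 | 25 | 26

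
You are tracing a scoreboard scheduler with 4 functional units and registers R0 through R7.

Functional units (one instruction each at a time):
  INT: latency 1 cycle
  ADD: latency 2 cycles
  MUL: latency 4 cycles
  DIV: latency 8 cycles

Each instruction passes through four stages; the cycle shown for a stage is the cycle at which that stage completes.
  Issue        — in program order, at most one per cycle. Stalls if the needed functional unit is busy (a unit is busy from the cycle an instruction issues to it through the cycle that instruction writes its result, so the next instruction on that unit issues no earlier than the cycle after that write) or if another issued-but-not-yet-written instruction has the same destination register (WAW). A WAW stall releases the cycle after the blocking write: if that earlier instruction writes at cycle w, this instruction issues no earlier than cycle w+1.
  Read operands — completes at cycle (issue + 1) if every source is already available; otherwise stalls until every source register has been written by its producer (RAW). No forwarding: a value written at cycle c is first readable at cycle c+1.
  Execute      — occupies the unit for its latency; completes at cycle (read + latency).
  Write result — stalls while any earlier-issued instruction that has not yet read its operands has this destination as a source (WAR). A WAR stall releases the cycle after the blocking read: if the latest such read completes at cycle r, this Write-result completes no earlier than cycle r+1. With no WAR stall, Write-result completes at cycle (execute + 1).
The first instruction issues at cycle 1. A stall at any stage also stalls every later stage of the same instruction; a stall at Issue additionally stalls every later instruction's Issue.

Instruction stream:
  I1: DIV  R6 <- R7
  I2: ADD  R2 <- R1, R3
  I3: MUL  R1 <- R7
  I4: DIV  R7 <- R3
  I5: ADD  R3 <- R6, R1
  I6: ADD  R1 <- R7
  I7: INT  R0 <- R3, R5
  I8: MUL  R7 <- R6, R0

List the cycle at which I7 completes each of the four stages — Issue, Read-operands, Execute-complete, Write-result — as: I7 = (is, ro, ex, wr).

[I1] 1/2/10/11
[I2] 2/3/5/6
[I3] 3/4/8/9
[I4] 12/13/21/22  (struct: DIV busy until I1 writes@11)
[I5] 13/14/16/17
[I6] 18/23/25/26  (struct: ADD busy until I5 writes@17; RAW R7: wait I4 write@22)
[I7] 19/20/21/22
[I8] 23/24/28/29  (WAW R7: wait I4 write@22)

I7 = (19, 20, 21, 22)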